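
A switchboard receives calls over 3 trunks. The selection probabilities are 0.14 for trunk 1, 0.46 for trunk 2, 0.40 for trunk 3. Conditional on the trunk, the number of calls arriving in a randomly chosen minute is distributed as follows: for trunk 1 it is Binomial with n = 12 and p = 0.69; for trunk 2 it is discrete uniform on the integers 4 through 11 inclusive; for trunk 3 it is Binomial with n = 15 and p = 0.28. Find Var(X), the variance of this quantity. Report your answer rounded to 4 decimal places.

6.9591

Per component, 1: μ=8.28, E[X²]=71.1252; 2: μ=7.5, E[X²]=61.5; 3: μ=4.2, E[X²]=20.664.
E[X] = 0.14·8.28 + 0.46·7.5 + 0.4·4.2 = 6.2892.
E[X²] = 0.14·71.1252 + 0.46·61.5 + 0.4·20.664 = 46.5131.
Var(X) = E[X²] − (E[X])² = 46.5131 − 39.554 = 6.95909.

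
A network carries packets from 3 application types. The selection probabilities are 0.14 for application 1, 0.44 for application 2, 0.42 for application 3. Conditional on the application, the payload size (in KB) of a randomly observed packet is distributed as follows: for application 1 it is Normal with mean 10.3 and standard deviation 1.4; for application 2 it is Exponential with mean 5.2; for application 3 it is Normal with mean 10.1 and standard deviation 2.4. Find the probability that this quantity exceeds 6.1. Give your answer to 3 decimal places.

0.676

Conditional on each application, P(X > 6.1): 1: 0.99865; 2: 0.309413; 3: 0.95221.
By total probability, P(X > 6.1) = 0.14·0.99865 + 0.44·0.309413 + 0.42·0.95221 = 0.675881.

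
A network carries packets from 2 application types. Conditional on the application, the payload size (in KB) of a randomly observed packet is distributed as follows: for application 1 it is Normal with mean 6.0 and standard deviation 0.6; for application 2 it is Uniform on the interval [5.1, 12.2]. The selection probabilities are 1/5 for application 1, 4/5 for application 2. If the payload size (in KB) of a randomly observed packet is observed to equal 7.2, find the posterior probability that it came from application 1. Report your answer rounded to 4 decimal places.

Likelihoods f(7.2 | ·): 1: 0.0899849; 2: 0.140845.
Posterior ∝ prior × likelihood. Numerator for 1: 0.2·0.0899849 = 0.017997.
Normalizing constant: 0.2·0.0899849 + 0.8·0.140845 = 0.130673.
P(1 | observation) = 0.017997 / 0.130673 = 0.137725.

0.1377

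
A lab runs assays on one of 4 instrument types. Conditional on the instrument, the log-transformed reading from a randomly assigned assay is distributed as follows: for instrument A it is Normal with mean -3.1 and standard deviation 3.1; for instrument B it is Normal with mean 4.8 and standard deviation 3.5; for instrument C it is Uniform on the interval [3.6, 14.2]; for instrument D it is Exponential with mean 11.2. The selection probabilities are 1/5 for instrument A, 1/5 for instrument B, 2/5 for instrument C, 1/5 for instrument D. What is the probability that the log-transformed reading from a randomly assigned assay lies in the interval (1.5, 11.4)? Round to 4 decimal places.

0.5703

Conditional on each instrument, P(1.5 < X < 11.4): A: 0.0689201; B: 0.797456; C: 0.735849; D: 0.513284.
By total probability, P(1.5 < X < 11.4) = 0.2·0.0689201 + 0.2·0.797456 + 0.4·0.735849 + 0.2·0.513284 = 0.570272.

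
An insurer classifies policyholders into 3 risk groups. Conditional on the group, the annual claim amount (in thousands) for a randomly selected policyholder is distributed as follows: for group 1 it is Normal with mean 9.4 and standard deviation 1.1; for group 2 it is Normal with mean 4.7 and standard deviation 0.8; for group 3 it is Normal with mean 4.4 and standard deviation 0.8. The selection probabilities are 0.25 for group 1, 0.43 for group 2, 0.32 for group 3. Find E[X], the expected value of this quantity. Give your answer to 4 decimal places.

5.7790

Component means — 1: 9.4; 2: 4.7; 3: 4.4.
E[X] = 0.25·9.4 + 0.43·4.7 + 0.32·4.4 = 5.779.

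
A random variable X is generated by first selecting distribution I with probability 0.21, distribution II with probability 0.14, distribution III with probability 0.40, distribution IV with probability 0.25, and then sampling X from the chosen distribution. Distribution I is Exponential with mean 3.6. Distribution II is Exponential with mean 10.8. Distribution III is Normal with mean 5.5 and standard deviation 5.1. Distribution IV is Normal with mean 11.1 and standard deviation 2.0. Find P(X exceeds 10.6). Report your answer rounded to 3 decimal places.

Conditional on each component, P(X > 10.6): I: 0.0526313; II: 0.374755; III: 0.158655; IV: 0.598706.
By total probability, P(X > 10.6) = 0.21·0.0526313 + 0.14·0.374755 + 0.4·0.158655 + 0.25·0.598706 = 0.276657.

0.277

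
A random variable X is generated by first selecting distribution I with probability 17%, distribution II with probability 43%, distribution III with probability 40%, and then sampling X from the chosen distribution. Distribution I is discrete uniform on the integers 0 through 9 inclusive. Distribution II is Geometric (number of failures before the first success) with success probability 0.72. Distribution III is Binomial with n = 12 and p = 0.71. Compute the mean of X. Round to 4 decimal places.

Component means — I: 4.5; II: 0.388889; III: 8.52.
E[X] = 0.17·4.5 + 0.43·0.388889 + 0.4·8.52 = 4.34022.

4.3402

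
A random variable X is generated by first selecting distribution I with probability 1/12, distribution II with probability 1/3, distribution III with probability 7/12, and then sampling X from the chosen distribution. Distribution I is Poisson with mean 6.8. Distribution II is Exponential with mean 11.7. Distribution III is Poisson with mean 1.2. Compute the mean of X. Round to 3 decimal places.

Component means — I: 6.8; II: 11.7; III: 1.2.
E[X] = 0.0833333·6.8 + 0.333333·11.7 + 0.583333·1.2 = 5.16667.

5.167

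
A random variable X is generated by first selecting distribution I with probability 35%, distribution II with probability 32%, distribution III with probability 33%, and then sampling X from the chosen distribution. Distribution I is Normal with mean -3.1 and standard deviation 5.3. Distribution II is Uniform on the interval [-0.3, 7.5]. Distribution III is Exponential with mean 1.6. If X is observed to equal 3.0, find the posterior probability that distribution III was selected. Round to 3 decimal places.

0.367

Likelihoods f(3.0 | ·): I: 0.0388138; II: 0.128205; III: 0.0958469.
Posterior ∝ prior × likelihood. Numerator for III: 0.33·0.0958469 = 0.0316295.
Normalizing constant: 0.35·0.0388138 + 0.32·0.128205 + 0.33·0.0958469 = 0.0862399.
P(III | observation) = 0.0316295 / 0.0862399 = 0.366761.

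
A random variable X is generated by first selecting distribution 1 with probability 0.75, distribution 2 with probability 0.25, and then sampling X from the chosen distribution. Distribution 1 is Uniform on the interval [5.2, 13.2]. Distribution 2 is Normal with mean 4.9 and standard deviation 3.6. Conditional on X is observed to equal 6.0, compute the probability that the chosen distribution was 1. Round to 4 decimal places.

Likelihoods f(6.0 | ·): 1: 0.125; 2: 0.105763.
Posterior ∝ prior × likelihood. Numerator for 1: 0.75·0.125 = 0.09375.
Normalizing constant: 0.75·0.125 + 0.25·0.105763 = 0.120191.
P(1 | observation) = 0.09375 / 0.120191 = 0.78001.

0.7800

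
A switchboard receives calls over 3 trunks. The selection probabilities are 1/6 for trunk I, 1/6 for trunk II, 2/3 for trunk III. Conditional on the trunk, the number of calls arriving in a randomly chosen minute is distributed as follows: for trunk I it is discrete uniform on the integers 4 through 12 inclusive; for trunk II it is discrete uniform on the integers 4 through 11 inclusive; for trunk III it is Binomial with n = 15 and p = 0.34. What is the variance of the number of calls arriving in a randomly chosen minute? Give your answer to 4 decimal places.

Per component, I: μ=8, E[X²]=70.6667; II: μ=7.5, E[X²]=61.5; III: μ=5.1, E[X²]=29.376.
E[X] = 0.166667·8 + 0.166667·7.5 + 0.666667·5.1 = 5.98333.
E[X²] = 0.166667·70.6667 + 0.166667·61.5 + 0.666667·29.376 = 41.6118.
Var(X) = E[X²] − (E[X])² = 41.6118 − 35.8003 = 5.8115.

5.8115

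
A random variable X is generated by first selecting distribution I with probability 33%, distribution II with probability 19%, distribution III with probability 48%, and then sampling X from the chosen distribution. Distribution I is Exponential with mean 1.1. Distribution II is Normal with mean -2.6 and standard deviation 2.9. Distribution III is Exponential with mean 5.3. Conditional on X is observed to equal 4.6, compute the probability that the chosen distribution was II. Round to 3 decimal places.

0.027

Likelihoods f(4.6 | ·): I: 0.0138825; II: 0.00630953; III: 0.0792117.
Posterior ∝ prior × likelihood. Numerator for II: 0.19·0.00630953 = 0.00119881.
Normalizing constant: 0.33·0.0138825 + 0.19·0.00630953 + 0.48·0.0792117 = 0.0438016.
P(II | observation) = 0.00119881 / 0.0438016 = 0.0273691.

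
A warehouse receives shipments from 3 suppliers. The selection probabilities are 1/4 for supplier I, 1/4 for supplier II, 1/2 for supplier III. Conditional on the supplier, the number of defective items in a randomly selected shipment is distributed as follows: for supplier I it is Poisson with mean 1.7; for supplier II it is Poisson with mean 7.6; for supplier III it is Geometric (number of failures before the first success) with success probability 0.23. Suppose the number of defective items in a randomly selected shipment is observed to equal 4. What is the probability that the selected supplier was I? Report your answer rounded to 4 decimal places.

0.2156

Likelihoods P(X=4 | ·): I: 0.0635746; II: 0.0695673; III: 0.080852.
Posterior ∝ prior × likelihood. Numerator for I: 0.25·0.0635746 = 0.0158937.
Normalizing constant: 0.25·0.0635746 + 0.25·0.0695673 + 0.5·0.080852 = 0.0737115.
P(I | observation) = 0.0158937 / 0.0737115 = 0.21562.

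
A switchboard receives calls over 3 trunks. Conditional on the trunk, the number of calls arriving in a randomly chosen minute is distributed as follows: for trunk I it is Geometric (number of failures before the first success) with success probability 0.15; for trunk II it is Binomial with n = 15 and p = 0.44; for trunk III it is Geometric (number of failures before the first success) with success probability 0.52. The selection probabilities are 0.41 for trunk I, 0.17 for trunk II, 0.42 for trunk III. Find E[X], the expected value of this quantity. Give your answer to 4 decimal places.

3.8330

Component means — I: 5.66667; II: 6.6; III: 0.923077.
E[X] = 0.41·5.66667 + 0.17·6.6 + 0.42·0.923077 = 3.83303.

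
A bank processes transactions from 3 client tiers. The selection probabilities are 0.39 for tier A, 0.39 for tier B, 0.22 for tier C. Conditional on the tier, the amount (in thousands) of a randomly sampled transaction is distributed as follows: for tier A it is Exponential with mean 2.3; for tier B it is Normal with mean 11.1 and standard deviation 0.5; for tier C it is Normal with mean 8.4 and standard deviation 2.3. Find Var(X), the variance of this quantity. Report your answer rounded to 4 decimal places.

18.9211

Per component, A: μ=2.3, E[X²]=10.58; B: μ=11.1, E[X²]=123.46; C: μ=8.4, E[X²]=75.85.
E[X] = 0.39·2.3 + 0.39·11.1 + 0.22·8.4 = 7.074.
E[X²] = 0.39·10.58 + 0.39·123.46 + 0.22·75.85 = 68.9626.
Var(X) = E[X²] − (E[X])² = 68.9626 − 50.0415 = 18.9211.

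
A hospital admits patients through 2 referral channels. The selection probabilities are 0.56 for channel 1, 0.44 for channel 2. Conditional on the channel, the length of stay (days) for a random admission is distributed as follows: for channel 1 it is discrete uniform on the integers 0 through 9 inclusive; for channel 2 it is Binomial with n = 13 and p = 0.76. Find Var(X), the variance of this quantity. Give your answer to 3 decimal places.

Per component, 1: μ=4.5, E[X²]=28.5; 2: μ=9.88, E[X²]=99.9856.
E[X] = 0.56·4.5 + 0.44·9.88 = 6.8672.
E[X²] = 0.56·28.5 + 0.44·99.9856 = 59.9537.
Var(X) = E[X²] − (E[X])² = 59.9537 − 47.1584 = 12.7952.

12.795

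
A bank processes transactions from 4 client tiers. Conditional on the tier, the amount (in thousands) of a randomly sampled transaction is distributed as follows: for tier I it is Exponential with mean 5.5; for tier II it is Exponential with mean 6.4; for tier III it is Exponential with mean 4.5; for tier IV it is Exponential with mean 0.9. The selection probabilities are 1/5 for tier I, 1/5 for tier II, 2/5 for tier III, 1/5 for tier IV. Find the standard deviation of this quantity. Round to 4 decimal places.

Per component, I: μ=5.5, E[X²]=60.5; II: μ=6.4, E[X²]=81.92; III: μ=4.5, E[X²]=40.5; IV: μ=0.9, E[X²]=1.62.
E[X] = 0.2·5.5 + 0.2·6.4 + 0.4·4.5 + 0.2·0.9 = 4.36.
E[X²] = 0.2·60.5 + 0.2·81.92 + 0.4·40.5 + 0.2·1.62 = 45.008.
Var(X) = E[X²] − (E[X])² = 45.008 − 19.0096 = 25.9984.
SD(X) = √25.9984 = 5.09886.

5.0989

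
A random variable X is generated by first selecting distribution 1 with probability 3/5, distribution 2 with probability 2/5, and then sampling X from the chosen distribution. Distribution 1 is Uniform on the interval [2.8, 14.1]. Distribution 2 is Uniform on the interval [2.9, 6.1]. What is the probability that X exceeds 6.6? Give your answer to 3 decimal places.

Conditional on each component, P(X > 6.6): 1: 0.663717; 2: 0.
By total probability, P(X > 6.6) = 0.6·0.663717 + 0.4·0 = 0.39823.

0.398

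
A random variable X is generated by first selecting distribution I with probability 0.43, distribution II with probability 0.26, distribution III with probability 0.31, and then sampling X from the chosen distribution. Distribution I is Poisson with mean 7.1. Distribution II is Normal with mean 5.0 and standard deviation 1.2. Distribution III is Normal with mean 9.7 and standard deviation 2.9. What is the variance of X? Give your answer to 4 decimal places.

Per component, I: μ=7.1, E[X²]=57.51; II: μ=5, E[X²]=26.44; III: μ=9.7, E[X²]=102.5.
E[X] = 0.43·7.1 + 0.26·5 + 0.31·9.7 = 7.36.
E[X²] = 0.43·57.51 + 0.26·26.44 + 0.31·102.5 = 63.3787.
Var(X) = E[X²] − (E[X])² = 63.3787 − 54.1696 = 9.2091.

9.2091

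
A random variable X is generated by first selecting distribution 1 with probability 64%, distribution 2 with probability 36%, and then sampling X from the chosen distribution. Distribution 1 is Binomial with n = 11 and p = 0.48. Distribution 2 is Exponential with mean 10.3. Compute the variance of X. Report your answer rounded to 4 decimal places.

45.7558

Per component, 1: μ=5.28, E[X²]=30.624; 2: μ=10.3, E[X²]=212.18.
E[X] = 0.64·5.28 + 0.36·10.3 = 7.0872.
E[X²] = 0.64·30.624 + 0.36·212.18 = 95.9842.
Var(X) = E[X²] − (E[X])² = 95.9842 − 50.2284 = 45.7558.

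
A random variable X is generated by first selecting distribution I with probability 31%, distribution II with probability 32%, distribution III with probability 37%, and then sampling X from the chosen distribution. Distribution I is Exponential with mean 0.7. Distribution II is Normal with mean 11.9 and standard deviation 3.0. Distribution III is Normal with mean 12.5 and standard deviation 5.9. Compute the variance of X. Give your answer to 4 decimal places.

Per component, I: μ=0.7, E[X²]=0.98; II: μ=11.9, E[X²]=150.61; III: μ=12.5, E[X²]=191.06.
E[X] = 0.31·0.7 + 0.32·11.9 + 0.37·12.5 = 8.65.
E[X²] = 0.31·0.98 + 0.32·150.61 + 0.37·191.06 = 119.191.
Var(X) = E[X²] − (E[X])² = 119.191 − 74.8225 = 44.3687.

44.3687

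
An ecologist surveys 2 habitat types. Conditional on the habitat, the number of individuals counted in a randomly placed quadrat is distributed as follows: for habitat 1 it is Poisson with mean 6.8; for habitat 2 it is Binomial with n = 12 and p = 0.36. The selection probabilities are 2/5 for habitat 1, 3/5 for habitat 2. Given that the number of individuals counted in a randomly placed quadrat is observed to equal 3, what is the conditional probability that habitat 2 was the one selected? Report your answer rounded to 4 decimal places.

0.8261

Likelihoods P(X=3 | ·): 1: 0.0583678; 2: 0.184906.
Posterior ∝ prior × likelihood. Numerator for 2: 0.6·0.184906 = 0.110943.
Normalizing constant: 0.4·0.0583678 + 0.6·0.184906 = 0.13429.
P(2 | observation) = 0.110943 / 0.13429 = 0.826145.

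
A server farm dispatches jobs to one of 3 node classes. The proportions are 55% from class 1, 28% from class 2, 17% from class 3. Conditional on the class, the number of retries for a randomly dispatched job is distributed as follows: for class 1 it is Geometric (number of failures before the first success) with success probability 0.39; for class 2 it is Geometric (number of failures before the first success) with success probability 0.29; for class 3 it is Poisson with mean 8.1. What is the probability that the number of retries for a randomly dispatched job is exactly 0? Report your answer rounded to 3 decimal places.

Conditional on each class, P(X = 0): 1: 0.39; 2: 0.29; 3: 0.000303539.
By total probability, P(X = 0) = 0.55·0.39 + 0.28·0.29 + 0.17·0.000303539 = 0.295752.

0.296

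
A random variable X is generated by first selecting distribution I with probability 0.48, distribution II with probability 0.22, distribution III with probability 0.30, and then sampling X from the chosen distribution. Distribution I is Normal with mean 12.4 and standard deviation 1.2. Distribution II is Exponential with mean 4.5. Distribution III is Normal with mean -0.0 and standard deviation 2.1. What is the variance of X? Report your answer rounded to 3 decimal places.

36.538

Per component, I: μ=12.4, E[X²]=155.2; II: μ=4.5, E[X²]=40.5; III: μ=-0, E[X²]=4.41.
E[X] = 0.48·12.4 + 0.22·4.5 + 0.3·-0 = 6.942.
E[X²] = 0.48·155.2 + 0.22·40.5 + 0.3·4.41 = 84.729.
Var(X) = E[X²] − (E[X])² = 84.729 − 48.1914 = 36.5376.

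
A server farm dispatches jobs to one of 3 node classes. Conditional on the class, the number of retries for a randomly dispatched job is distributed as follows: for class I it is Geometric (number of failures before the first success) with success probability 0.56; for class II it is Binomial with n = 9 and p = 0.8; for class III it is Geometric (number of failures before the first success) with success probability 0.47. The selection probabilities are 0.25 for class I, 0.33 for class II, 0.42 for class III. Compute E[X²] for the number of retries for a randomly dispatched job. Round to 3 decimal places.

For each component E[X²] = Var + (mean)², giving I: 2.02041; II: 53.28; III: 3.67089.
Overall E[X²] = 0.25·2.02041 + 0.33·53.28 + 0.42·3.67089 = 19.6293.

19.629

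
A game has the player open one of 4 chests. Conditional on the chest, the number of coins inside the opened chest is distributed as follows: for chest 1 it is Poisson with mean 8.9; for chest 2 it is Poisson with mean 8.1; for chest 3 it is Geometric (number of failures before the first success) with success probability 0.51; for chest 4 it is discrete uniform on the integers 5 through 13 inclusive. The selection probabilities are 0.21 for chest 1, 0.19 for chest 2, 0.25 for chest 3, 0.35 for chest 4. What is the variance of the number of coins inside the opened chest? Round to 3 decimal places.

17.678

Per component, 1: μ=8.9, E[X²]=88.11; 2: μ=8.1, E[X²]=73.71; 3: μ=0.960784, E[X²]=2.807; 4: μ=9, E[X²]=87.6667.
E[X] = 0.21·8.9 + 0.19·8.1 + 0.25·0.960784 + 0.35·9 = 6.7982.
E[X²] = 0.21·88.11 + 0.19·73.71 + 0.25·2.807 + 0.35·87.6667 = 63.8931.
Var(X) = E[X²] − (E[X])² = 63.8931 − 46.2155 = 17.6776.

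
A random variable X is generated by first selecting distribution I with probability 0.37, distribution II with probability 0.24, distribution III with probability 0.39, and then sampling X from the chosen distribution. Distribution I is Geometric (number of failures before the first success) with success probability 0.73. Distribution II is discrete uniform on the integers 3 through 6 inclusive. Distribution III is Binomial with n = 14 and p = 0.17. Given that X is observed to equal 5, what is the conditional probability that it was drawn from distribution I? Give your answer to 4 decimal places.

Likelihoods P(X=5 | ·): I: 0.00104747; II: 0.25; III: 0.0531388.
Posterior ∝ prior × likelihood. Numerator for I: 0.37·0.00104747 = 0.000387564.
Normalizing constant: 0.37·0.00104747 + 0.24·0.25 + 0.39·0.0531388 = 0.0811117.
P(I | observation) = 0.000387564 / 0.0811117 = 0.00477815.

0.0048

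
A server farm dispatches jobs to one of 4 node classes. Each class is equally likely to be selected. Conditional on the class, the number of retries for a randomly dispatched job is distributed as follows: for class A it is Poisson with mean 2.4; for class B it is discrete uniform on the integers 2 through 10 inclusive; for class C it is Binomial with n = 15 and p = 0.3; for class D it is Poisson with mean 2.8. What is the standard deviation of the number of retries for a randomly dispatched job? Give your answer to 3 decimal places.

Per component, A: μ=2.4, E[X²]=8.16; B: μ=6, E[X²]=42.6667; C: μ=4.5, E[X²]=23.4; D: μ=2.8, E[X²]=10.64.
E[X] = 0.25·2.4 + 0.25·6 + 0.25·4.5 + 0.25·2.8 = 3.925.
E[X²] = 0.25·8.16 + 0.25·42.6667 + 0.25·23.4 + 0.25·10.64 = 21.2167.
Var(X) = E[X²] − (E[X])² = 21.2167 − 15.4056 = 5.81104.
SD(X) = √5.81104 = 2.41061.

2.411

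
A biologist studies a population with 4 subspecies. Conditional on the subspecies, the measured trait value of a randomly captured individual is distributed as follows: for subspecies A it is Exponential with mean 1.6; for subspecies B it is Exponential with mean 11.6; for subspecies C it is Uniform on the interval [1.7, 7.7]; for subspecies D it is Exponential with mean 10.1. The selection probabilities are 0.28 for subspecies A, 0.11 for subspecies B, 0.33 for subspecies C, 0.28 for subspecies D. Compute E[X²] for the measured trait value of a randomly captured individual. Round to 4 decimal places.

96.4421

For each component E[X²] = Var + (mean)², giving A: 5.12; B: 269.12; C: 25.09; D: 204.02.
Overall E[X²] = 0.28·5.12 + 0.11·269.12 + 0.33·25.09 + 0.28·204.02 = 96.4421.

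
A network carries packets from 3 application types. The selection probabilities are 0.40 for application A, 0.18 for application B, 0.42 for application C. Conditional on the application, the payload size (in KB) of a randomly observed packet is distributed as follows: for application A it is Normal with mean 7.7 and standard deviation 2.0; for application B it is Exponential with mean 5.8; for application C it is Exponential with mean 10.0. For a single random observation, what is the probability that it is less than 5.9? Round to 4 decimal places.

0.3757

Conditional on each application, P(X < 5.9): A: 0.18406; B: 0.638409; C: 0.445673.
By total probability, P(X < 5.9) = 0.4·0.18406 + 0.18·0.638409 + 0.42·0.445673 = 0.37572.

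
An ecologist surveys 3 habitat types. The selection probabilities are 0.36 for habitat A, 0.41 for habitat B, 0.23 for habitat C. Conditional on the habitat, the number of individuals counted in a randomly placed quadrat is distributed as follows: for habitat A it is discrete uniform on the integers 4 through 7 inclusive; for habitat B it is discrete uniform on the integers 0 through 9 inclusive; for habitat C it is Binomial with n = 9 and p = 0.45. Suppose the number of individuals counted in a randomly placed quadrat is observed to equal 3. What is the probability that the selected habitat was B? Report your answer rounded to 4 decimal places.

Likelihoods P(X=3 | ·): A: 0; B: 0.1; C: 0.211881.
Posterior ∝ prior × likelihood. Numerator for B: 0.41·0.1 = 0.041.
Normalizing constant: 0.36·0 + 0.41·0.1 + 0.23·0.211881 = 0.0897327.
P(B | observation) = 0.041 / 0.0897327 = 0.456912.

0.4569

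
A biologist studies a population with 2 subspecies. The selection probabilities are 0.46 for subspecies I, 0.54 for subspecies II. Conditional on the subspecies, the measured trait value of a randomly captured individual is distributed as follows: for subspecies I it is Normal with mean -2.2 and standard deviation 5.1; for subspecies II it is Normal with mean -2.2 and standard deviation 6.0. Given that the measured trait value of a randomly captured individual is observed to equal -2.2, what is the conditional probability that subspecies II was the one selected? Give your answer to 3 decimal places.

0.499

Likelihoods f(-2.2 | ·): I: 0.078224; II: 0.0664904.
Posterior ∝ prior × likelihood. Numerator for II: 0.54·0.0664904 = 0.0359048.
Normalizing constant: 0.46·0.078224 + 0.54·0.0664904 = 0.0718878.
P(II | observation) = 0.0359048 / 0.0718878 = 0.499456.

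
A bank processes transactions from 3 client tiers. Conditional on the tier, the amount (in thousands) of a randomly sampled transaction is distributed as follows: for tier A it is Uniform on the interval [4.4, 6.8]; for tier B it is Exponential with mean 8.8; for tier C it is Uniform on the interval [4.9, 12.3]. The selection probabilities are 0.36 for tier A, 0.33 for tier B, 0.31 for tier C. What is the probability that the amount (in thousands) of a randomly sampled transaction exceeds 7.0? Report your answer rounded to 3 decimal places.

0.371

Conditional on each tier, P(X > 7.0): A: 0; B: 0.451376; C: 0.716216.
By total probability, P(X > 7.0) = 0.36·0 + 0.33·0.451376 + 0.31·0.716216 = 0.370981.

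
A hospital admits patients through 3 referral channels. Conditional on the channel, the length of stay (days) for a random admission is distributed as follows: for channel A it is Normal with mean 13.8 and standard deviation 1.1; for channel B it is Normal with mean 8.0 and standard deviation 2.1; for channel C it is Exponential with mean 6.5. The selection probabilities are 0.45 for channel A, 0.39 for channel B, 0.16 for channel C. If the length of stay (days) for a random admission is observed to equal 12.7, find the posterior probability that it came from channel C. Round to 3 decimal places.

Likelihoods f(12.7 | ·): A: 0.219973; B: 0.0155233; C: 0.0218043.
Posterior ∝ prior × likelihood. Numerator for C: 0.16·0.0218043 = 0.00348869.
Normalizing constant: 0.45·0.219973 + 0.39·0.0155233 + 0.16·0.0218043 = 0.108531.
P(C | observation) = 0.00348869 / 0.108531 = 0.0321447.

0.032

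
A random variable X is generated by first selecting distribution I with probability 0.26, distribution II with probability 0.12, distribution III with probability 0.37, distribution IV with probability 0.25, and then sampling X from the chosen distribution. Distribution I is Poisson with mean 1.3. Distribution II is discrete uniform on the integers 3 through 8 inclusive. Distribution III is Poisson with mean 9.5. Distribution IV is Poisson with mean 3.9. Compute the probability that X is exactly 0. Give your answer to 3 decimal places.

Conditional on each component, P(X = 0): I: 0.272532; II: 0; III: 7.48518e-05; IV: 0.0202419.
By total probability, P(X = 0) = 0.26·0.272532 + 0.12·0 + 0.37·7.48518e-05 + 0.25·0.0202419 = 0.0759464.

0.076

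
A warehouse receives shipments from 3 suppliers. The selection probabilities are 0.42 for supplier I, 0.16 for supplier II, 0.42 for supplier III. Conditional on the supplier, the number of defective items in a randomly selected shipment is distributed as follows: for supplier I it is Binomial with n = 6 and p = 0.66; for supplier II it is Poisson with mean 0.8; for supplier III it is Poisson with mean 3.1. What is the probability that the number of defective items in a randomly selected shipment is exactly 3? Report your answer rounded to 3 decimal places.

Conditional on each supplier, P(X = 3): I: 0.225995; II: 0.0383427; III: 0.223677.
By total probability, P(X = 3) = 0.42·0.225995 + 0.16·0.0383427 + 0.42·0.223677 = 0.194997.

0.195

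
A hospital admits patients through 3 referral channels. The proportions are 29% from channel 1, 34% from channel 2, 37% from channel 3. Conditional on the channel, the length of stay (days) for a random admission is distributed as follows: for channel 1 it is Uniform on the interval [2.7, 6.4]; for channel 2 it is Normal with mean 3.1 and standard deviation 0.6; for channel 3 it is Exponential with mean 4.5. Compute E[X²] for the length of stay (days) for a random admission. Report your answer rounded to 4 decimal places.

24.7094

For each component E[X²] = Var + (mean)², giving 1: 21.8433; 2: 9.97; 3: 40.5.
Overall E[X²] = 0.29·21.8433 + 0.34·9.97 + 0.37·40.5 = 24.7094.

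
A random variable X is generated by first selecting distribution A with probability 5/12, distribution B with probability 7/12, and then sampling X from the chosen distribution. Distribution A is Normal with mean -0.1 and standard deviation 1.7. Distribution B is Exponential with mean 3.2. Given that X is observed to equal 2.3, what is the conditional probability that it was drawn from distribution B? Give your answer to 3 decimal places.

Likelihoods f(2.3 | ·): A: 0.0866302; B: 0.1523.
Posterior ∝ prior × likelihood. Numerator for B: 0.583333·0.1523 = 0.0888419.
Normalizing constant: 0.416667·0.0866302 + 0.583333·0.1523 = 0.124938.
P(B | observation) = 0.0888419 / 0.124938 = 0.711089.

0.711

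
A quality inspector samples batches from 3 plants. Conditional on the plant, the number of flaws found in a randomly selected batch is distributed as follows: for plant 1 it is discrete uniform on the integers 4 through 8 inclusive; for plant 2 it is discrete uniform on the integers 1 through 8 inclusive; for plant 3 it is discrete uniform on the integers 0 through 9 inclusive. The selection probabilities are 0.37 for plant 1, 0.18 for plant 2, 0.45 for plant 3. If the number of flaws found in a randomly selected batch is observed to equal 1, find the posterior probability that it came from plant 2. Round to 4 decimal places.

0.3333

Likelihoods P(X=1 | ·): 1: 0; 2: 0.125; 3: 0.1.
Posterior ∝ prior × likelihood. Numerator for 2: 0.18·0.125 = 0.0225.
Normalizing constant: 0.37·0 + 0.18·0.125 + 0.45·0.1 = 0.0675.
P(2 | observation) = 0.0225 / 0.0675 = 0.333333.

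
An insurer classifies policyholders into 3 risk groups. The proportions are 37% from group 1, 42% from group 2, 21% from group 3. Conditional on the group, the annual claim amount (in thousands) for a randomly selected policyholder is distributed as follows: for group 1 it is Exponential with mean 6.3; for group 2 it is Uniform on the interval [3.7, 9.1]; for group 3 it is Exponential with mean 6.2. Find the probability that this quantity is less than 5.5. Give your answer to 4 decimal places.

Conditional on each group, P(X < 5.5): 1: 0.58231; 2: 0.333333; 3: 0.58815.
By total probability, P(X < 5.5) = 0.37·0.58231 + 0.42·0.333333 + 0.21·0.58815 = 0.478966.

0.4790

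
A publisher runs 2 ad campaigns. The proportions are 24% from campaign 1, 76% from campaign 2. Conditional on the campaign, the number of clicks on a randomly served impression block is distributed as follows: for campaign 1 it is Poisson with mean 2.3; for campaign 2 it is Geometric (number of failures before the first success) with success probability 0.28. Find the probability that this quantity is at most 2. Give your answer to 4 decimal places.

Conditional on each campaign, P(X ≤ 2): 1: 0.596039; 2: 0.626752.
By total probability, P(X ≤ 2) = 0.24·0.596039 + 0.76·0.626752 = 0.619381.

0.6194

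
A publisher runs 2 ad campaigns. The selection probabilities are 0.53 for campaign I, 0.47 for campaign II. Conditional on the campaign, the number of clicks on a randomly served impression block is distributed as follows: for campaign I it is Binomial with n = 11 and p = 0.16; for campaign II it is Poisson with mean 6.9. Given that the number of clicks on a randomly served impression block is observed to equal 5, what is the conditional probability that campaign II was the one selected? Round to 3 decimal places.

Likelihoods P(X=5 | ·): I: 0.0170184; II: 0.131351.
Posterior ∝ prior × likelihood. Numerator for II: 0.47·0.131351 = 0.0617348.
Normalizing constant: 0.53·0.0170184 + 0.47·0.131351 = 0.0707545.
P(II | observation) = 0.0617348 / 0.0707545 = 0.872521.

0.873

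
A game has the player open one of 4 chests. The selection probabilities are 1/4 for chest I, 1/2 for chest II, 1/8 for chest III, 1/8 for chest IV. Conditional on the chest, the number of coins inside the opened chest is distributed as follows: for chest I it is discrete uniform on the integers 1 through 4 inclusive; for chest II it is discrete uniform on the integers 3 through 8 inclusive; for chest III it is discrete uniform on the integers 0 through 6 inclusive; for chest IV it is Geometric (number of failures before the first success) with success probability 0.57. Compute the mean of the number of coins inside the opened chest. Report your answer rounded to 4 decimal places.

3.8443

Component means — I: 2.5; II: 5.5; III: 3; IV: 0.754386.
E[X] = 0.25·2.5 + 0.5·5.5 + 0.125·3 + 0.125·0.754386 = 3.8443.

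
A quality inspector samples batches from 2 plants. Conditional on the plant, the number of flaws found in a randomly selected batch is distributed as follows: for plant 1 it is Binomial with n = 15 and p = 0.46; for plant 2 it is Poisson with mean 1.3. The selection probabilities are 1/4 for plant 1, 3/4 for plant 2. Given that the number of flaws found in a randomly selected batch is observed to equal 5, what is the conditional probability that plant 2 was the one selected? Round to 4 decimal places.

Likelihoods P(X=5 | ·): 1: 0.130401; 2: 0.00843243.
Posterior ∝ prior × likelihood. Numerator for 2: 0.75·0.00843243 = 0.00632432.
Normalizing constant: 0.25·0.130401 + 0.75·0.00843243 = 0.0389247.
P(2 | observation) = 0.00632432 / 0.0389247 = 0.162476.

0.1625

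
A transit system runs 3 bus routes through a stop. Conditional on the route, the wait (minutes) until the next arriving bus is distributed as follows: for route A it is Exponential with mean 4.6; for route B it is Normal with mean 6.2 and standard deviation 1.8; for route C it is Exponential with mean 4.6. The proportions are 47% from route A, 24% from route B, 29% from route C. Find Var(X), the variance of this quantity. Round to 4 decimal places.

Per component, A: μ=4.6, E[X²]=42.32; B: μ=6.2, E[X²]=41.68; C: μ=4.6, E[X²]=42.32.
E[X] = 0.47·4.6 + 0.24·6.2 + 0.29·4.6 = 4.984.
E[X²] = 0.47·42.32 + 0.24·41.68 + 0.29·42.32 = 42.1664.
Var(X) = E[X²] − (E[X])² = 42.1664 − 24.8403 = 17.3261.

17.3261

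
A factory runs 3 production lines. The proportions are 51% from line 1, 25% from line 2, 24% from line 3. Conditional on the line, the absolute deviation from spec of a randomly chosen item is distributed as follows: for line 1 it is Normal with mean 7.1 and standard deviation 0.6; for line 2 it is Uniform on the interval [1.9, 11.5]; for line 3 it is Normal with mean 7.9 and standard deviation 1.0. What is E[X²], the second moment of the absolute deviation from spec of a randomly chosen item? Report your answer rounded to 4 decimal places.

54.2536

For each component E[X²] = Var + (mean)², giving 1: 50.77; 2: 52.57; 3: 63.41.
Overall E[X²] = 0.51·50.77 + 0.25·52.57 + 0.24·63.41 = 54.2536.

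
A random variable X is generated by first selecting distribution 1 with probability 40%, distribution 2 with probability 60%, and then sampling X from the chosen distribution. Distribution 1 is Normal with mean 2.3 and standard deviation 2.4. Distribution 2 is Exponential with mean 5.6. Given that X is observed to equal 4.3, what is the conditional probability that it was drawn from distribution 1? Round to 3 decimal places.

0.486

Likelihoods f(4.3 | ·): 1: 0.117463; 2: 0.0828583.
Posterior ∝ prior × likelihood. Numerator for 1: 0.4·0.117463 = 0.0469853.
Normalizing constant: 0.4·0.117463 + 0.6·0.0828583 = 0.0967003.
P(1 | observation) = 0.0469853 / 0.0967003 = 0.485886.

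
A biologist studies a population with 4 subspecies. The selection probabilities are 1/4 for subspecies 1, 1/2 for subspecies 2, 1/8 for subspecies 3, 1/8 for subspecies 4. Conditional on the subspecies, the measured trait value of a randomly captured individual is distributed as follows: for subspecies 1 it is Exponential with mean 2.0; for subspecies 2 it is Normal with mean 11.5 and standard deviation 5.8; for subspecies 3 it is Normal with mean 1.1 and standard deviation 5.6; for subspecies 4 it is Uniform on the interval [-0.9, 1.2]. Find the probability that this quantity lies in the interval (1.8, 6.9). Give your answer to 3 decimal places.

0.215

Conditional on each subspecies, P(1.8 < X < 6.9): 1: 0.374824; 2: 0.166637; 3: 0.300094; 4: 0.
By total probability, P(1.8 < X < 6.9) = 0.25·0.374824 + 0.5·0.166637 + 0.125·0.300094 + 0.125·0 = 0.214536.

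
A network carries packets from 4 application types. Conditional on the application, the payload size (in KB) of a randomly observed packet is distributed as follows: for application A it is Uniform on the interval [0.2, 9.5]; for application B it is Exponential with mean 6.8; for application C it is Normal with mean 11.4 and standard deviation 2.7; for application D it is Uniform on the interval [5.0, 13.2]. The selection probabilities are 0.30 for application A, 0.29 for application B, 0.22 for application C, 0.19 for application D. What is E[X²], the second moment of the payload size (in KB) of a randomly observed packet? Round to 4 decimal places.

For each component E[X²] = Var + (mean)², giving A: 30.73; B: 92.48; C: 137.25; D: 88.4133.
Overall E[X²] = 0.3·30.73 + 0.29·92.48 + 0.22·137.25 + 0.19·88.4133 = 83.0317.

83.0317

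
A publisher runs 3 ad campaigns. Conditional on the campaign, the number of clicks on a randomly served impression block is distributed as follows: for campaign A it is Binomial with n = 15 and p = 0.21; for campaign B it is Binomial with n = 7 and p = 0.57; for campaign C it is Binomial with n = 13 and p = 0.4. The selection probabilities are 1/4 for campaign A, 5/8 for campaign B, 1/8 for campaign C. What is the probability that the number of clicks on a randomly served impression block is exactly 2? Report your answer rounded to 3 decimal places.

Conditional on each campaign, P(X = 2): A: 0.216162; B: 0.100302; C: 0.0452771.
By total probability, P(X = 2) = 0.25·0.216162 + 0.625·0.100302 + 0.125·0.0452771 = 0.122389.

0.122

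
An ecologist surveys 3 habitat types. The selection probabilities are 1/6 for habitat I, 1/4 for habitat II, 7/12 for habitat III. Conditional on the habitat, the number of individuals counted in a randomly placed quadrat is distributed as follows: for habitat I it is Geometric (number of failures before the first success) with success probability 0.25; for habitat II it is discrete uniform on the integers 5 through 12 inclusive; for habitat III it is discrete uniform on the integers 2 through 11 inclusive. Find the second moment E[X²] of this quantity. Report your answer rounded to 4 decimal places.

52.3333

For each component E[X²] = Var + (mean)², giving I: 21; II: 77.5; III: 50.5.
Overall E[X²] = 0.166667·21 + 0.25·77.5 + 0.583333·50.5 = 52.3333.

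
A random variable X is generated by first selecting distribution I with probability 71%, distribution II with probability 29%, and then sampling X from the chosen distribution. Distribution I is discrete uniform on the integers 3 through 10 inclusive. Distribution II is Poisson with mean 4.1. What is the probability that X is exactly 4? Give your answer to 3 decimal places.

Conditional on each component, P(X = 4): I: 0.125; II: 0.195127.
By total probability, P(X = 4) = 0.71·0.125 + 0.29·0.195127 = 0.145337.

0.145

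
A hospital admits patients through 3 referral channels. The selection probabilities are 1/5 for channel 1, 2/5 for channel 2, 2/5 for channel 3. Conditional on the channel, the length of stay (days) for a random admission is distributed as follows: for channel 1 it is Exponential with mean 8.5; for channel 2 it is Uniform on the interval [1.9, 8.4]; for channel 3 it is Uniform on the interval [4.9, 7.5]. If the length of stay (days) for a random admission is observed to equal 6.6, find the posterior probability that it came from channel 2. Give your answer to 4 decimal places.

0.2720

Likelihoods f(6.6 | ·): 1: 0.0541208; 2: 0.153846; 3: 0.384615.
Posterior ∝ prior × likelihood. Numerator for 2: 0.4·0.153846 = 0.0615385.
Normalizing constant: 0.2·0.0541208 + 0.4·0.153846 + 0.4·0.384615 = 0.226209.
P(2 | observation) = 0.0615385 / 0.226209 = 0.272043.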